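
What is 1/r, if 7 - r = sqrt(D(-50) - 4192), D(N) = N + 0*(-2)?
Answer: 1/613 + I*sqrt(4242)/4291 ≈ 0.0016313 + 0.015178*I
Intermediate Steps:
D(N) = N (D(N) = N + 0 = N)
r = 7 - I*sqrt(4242) (r = 7 - sqrt(-50 - 4192) = 7 - sqrt(-4242) = 7 - I*sqrt(4242) ≈ 7.0 - 65.131*I)
1/r = 1/(7 - I*sqrt(4242))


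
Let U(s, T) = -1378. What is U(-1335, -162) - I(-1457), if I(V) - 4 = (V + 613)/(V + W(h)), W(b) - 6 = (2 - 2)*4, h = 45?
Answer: -2006126/1451 ≈ -1382.6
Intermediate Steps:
W(b) = 6 (W(b) = 6 + (2 - 2)*4 = 6 + 0*4 = 6 + 0 = 6)
I(V) = 4 + (613 + V)/(6 + V) (I(V) = 4 + (V + 613)/(V + 6) = 4 + (613 + V)/(6 + V))
U(-1335, -162) - I(-1457) = -1378 - (637 + 5*(-1457))/(6 - 1457) = -1378 - (637 - 7285)/(-1451) = -1378 - (-1)*(-6648)/1451 = -1378 - 1*6648/1451 = -1378 - 6648/1451 = -2006126/1451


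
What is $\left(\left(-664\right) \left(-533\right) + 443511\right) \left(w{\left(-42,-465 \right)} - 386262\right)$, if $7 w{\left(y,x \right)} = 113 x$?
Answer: $- \frac{2198000011317}{7} \approx -3.14 \cdot 10^{11}$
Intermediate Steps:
$w{\left(y,x \right)} = \frac{113 x}{7}$
$\left(\left(-664\right) \left(-533\right) + 443511\right) \left(w{\left(-42,-465 \right)} - 386262\right) = \left(\left(-664\right) \left(-533\right) + 443511\right) \left(\frac{113}{7} \left(-465\right) - 386262\right) = \left(353912 + 443511\right) \left(- \frac{52545}{7} - 386262\right) = 797423 \left(- \frac{2756379}{7}\right) = - \frac{2198000011317}{7}$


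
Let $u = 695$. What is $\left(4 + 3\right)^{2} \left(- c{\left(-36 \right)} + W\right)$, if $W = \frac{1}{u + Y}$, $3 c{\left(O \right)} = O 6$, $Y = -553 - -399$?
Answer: $\frac{1908697}{541} \approx 3528.1$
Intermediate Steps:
$Y = -154$ ($Y = -553 + 399 = -154$)
$c{\left(O \right)} = 2 O$ ($c{\left(O \right)} = \frac{O 6}{3} = \frac{6 O}{3} = 2 O$)
$W = \frac{1}{541}$ ($W = \frac{1}{695 - 154} = \frac{1}{541} \approx 0.0018484$)
$\left(4 + 3\right)^{2} \left(- c{\left(-36 \right)} + W\right) = \left(4 + 3\right)^{2} \left(- 2 \left(-36\right) + \frac{1}{541}\right) = 7^{2} \left(\left(-1\right) \left(-72\right) + \frac{1}{541}\right) = 49 \left(72 + \frac{1}{541}\right) = 49 \cdot \frac{38953}{541} = \frac{1908697}{541}$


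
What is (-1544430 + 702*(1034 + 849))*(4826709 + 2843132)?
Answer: -1707030492324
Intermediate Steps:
(-1544430 + 702*(1034 + 849))*(4826709 + 2843132) = (-1544430 + 702*1883)*7669841 = (-1544430 + 1321866)*7669841 = -222564*7669841 = -1707030492324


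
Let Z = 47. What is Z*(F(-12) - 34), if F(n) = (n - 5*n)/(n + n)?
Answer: -1692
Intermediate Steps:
F(n) = -2 (F(n) = (-4*n)/((2*n)) = (-4*n)*(1/(2*n)) = -2)
Z*(F(-12) - 34) = 47*(-2 - 34) = 47*(-36) = -1692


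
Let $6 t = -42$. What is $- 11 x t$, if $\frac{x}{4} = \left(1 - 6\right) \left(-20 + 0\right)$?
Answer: $30800$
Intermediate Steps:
$t = -7$ ($t = \frac{1}{6} \left(-42\right) = -7$)
$x = 400$ ($x = 4 \left(1 - 6\right) \left(-20 + 0\right) = 4 \left(\left(-5\right) \left(-20\right)\right) = 4 \cdot 100 = 400$)
$- 11 x t = \left(-11\right) 400 \left(-7\right) = \left(-4400\right) \left(-7\right) = 30800$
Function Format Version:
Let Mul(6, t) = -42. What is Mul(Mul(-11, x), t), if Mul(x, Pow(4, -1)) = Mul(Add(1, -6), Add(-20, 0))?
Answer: 30800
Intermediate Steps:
t = -7 (t = Mul(Rational(1, 6), -42) = -7)
x = 400 (x = Mul(4, Mul(Add(1, -6), Add(-20, 0))) = Mul(4, Mul(-5, -20)) = Mul(4, 100) = 400)
Mul(Mul(-11, x), t) = Mul(Mul(-11, 400), -7) = Mul(-4400, -7) = 30800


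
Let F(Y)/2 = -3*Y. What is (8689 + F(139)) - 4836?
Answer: 3019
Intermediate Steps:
F(Y) = -6*Y (F(Y) = 2*(-3*Y) = -6*Y)
(8689 + F(139)) - 4836 = (8689 - 6*139) - 4836 = (8689 - 834) - 4836 = 7855 - 4836 = 3019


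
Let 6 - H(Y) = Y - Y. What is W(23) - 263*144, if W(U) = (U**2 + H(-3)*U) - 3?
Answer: -37208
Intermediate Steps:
H(Y) = 6 (H(Y) = 6 - (Y - Y) = 6 - 1*0 = 6 + 0 = 6)
W(U) = -3 + U**2 + 6*U (W(U) = (U**2 + 6*U) - 3 = -3 + U**2 + 6*U)
W(23) - 263*144 = (-3 + 23**2 + 6*23) - 263*144 = (-3 + 529 + 138) - 37872 = 664 - 37872 = -37208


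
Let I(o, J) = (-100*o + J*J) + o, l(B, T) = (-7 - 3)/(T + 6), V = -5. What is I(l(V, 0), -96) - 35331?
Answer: -25950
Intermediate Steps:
l(B, T) = -10/(6 + T)
I(o, J) = J² - 99*o (I(o, J) = (-100*o + J²) + o = (J² - 100*o) + o = J² - 99*o)
I(l(V, 0), -96) - 35331 = ((-96)² - (-990)/(6 + 0)) - 35331 = (9216 - (-990)/6) - 35331 = (9216 - 99*(-5/3)) - 35331 = (9216 + 165) - 35331 = 9381 - 35331 = -25950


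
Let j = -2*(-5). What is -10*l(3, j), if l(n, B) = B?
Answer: -100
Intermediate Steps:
j = 10
-10*l(3, j) = -10*10 = -100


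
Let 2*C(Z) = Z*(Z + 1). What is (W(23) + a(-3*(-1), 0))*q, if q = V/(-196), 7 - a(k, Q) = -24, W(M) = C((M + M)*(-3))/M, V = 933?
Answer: -206193/98 ≈ -2104.0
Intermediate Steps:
C(Z) = Z*(1 + Z)/2 (C(Z) = (Z*(Z + 1))/2 = (Z*(1 + Z))/2 = Z*(1 + Z)/2)
W(M) = -3 + 18*M (W(M) = (((M + M)*(-3))*(1 + (M + M)*(-3))/2)/M = (((2*M)*(-3))*(1 + (2*M)*(-3))/2)/M = ((-6*M)*(1 - 6*M)/2)/M = (-3*M*(1 - 6*M))/M = -3 + 18*M)
a(k, Q) = 31 (a(k, Q) = 7 - 1*(-24) = 7 + 24 = 31)
q = -933/196 (q = 933/(-196) = 933*(-1/196) = -933/196 ≈ -4.7602)
(W(23) + a(-3*(-1), 0))*q = ((-3 + 18*23) + 31)*(-933/196) = ((-3 + 414) + 31)*(-933/196) = (411 + 31)*(-933/196) = 442*(-933/196) = -206193/98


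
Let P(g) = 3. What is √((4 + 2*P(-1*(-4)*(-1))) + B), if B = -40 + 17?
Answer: I*√13 ≈ 3.6056*I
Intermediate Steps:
B = -23
√((4 + 2*P(-1*(-4)*(-1))) + B) = √((4 + 2*3) - 23) = √((4 + 6) - 23) = √(10 - 23) = √(-13) = I*√13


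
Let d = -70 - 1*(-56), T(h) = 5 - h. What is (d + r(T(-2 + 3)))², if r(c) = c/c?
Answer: 169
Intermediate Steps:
r(c) = 1
d = -14 (d = -70 + 56 = -14)
(d + r(T(-2 + 3)))² = (-14 + 1)² = (-13)² = 169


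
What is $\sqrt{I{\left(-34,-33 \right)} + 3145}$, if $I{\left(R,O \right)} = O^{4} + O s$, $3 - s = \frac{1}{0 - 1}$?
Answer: $\sqrt{1188934} \approx 1090.4$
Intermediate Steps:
$s = 4$ ($s = 3 - \frac{1}{0 - 1} = 3 - \frac{1}{-1} = 3 - -1 = 3 + 1 = 4$)
$I{\left(R,O \right)} = O^{4} + 4 O$ ($I{\left(R,O \right)} = O^{4} + O 4 = O^{4} + 4 O$)
$\sqrt{I{\left(-34,-33 \right)} + 3145} = \sqrt{- 33 \left(4 + \left(-33\right)^{3}\right) + 3145} = \sqrt{- 33 \left(4 - 35937\right) + 3145} = \sqrt{\left(-33\right) \left(-35933\right) + 3145} = \sqrt{1185789 + 3145} = \sqrt{1188934}$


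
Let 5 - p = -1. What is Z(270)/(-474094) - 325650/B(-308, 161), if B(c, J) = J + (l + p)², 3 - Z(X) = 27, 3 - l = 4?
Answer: -12865725553/7348457 ≈ -1750.8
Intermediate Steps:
p = 6 (p = 5 - 1*(-1) = 5 + 1 = 6)
l = -1 (l = 3 - 1*4 = 3 - 4 = -1)
Z(X) = -24 (Z(X) = 3 - 1*27 = 3 - 27 = -24)
B(c, J) = 25 + J (B(c, J) = J + (-1 + 6)² = J + 5² = J + 25 = 25 + J)
Z(270)/(-474094) - 325650/B(-308, 161) = -24/(-474094) - 325650/(25 + 161) = -24*(-1/474094) - 325650/186 = 12/237047 - 325650*1/186 = 12/237047 - 54275/31 = -12865725553/7348457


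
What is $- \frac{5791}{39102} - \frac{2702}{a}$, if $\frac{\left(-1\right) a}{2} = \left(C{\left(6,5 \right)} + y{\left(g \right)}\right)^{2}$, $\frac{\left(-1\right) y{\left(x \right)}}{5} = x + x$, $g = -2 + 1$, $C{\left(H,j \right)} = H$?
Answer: $\frac{25672153}{5005056} \approx 5.1292$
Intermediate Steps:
$g = -1$
$y{\left(x \right)} = - 10 x$ ($y{\left(x \right)} = - 5 \left(x + x\right) = - 5 \cdot 2 x = - 10 x$)
$a = -512$ ($a = - 2 \left(6 - -10\right)^{2} = - 2 \left(6 + 10\right)^{2} = - 2 \cdot 16^{2} = \left(-2\right) 256 = -512$)
$- \frac{5791}{39102} - \frac{2702}{a} = - \frac{5791}{39102} - \frac{2702}{-512} = \left(-5791\right) \frac{1}{39102} - - \frac{1351}{256} = - \frac{5791}{39102} + \frac{1351}{256} = \frac{25672153}{5005056}$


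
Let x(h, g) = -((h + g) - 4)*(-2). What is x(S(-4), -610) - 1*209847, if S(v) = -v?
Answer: -211067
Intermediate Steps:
x(h, g) = -8 + 2*g + 2*h (x(h, g) = -((g + h) - 4)*(-2) = -(-4 + g + h)*(-2) = (4 - g - h)*(-2) = -8 + 2*g + 2*h)
x(S(-4), -610) - 1*209847 = (-8 + 2*(-610) + 2*(-1*(-4))) - 1*209847 = (-8 - 1220 + 2*4) - 209847 = (-8 - 1220 + 8) - 209847 = -1220 - 209847 = -211067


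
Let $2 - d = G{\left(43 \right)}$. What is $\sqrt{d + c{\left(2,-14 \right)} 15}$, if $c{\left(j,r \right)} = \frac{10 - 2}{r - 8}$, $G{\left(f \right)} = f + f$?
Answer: $\frac{2 i \sqrt{2706}}{11} \approx 9.458 i$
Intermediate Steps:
$G{\left(f \right)} = 2 f$
$c{\left(j,r \right)} = \frac{8}{-8 + r}$
$d = -84$ ($d = 2 - 2 \cdot 43 = 2 - 86 = -84$)
$\sqrt{d + c{\left(2,-14 \right)} 15} = \sqrt{-84 + \frac{8}{-8 - 14} \cdot 15} = \sqrt{-84 + \frac{8}{-22} \cdot 15} = \sqrt{-84 + 8 \left(- \frac{1}{22}\right) 15} = \sqrt{-84 - \frac{60}{11}} = \sqrt{- \frac{984}{11}} = \frac{2 i \sqrt{2706}}{11}$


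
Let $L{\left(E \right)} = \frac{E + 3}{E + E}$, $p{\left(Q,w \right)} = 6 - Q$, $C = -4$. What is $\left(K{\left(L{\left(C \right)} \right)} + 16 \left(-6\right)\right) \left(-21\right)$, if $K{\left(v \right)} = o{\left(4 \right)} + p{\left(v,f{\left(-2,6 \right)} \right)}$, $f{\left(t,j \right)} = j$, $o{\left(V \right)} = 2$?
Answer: $\frac{14805}{8} \approx 1850.6$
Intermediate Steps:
$L{\left(E \right)} = \frac{3 + E}{2 E}$
$K{\left(v \right)} = 8 - v$ ($K{\left(v \right)} = 2 - \left(-6 + v\right) = 8 - v$)
$\left(K{\left(L{\left(C \right)} \right)} + 16 \left(-6\right)\right) \left(-21\right) = \left(\left(8 - \frac{3 - 4}{2 \left(-4\right)}\right) + 16 \left(-6\right)\right) \left(-21\right) = \left(\left(8 - \frac{1}{2} \left(- \frac{1}{4}\right) \left(-1\right)\right) - 96\right) \left(-21\right) = \left(\left(8 - \frac{1}{8}\right) - 96\right) \left(-21\right) = \left(\frac{63}{8} - 96\right) \left(-21\right) = \left(- \frac{705}{8}\right) \left(-21\right) = \frac{14805}{8}$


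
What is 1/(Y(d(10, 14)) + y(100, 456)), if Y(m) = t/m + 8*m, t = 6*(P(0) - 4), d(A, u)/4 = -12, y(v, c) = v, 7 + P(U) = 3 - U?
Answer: -1/283 ≈ -0.0035336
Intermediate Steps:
P(U) = -4 - U (P(U) = -7 + (3 - U) = -4 - U)
d(A, u) = -48 (d(A, u) = 4*(-12) = -48)
t = -48 (t = 6*((-4 - 1*0) - 4) = 6*((-4 + 0) - 4) = 6*(-4 - 4) = 6*(-8) = -48)
Y(m) = -48/m + 8*m
1/(Y(d(10, 14)) + y(100, 456)) = 1/((-48/(-48) + 8*(-48)) + 100) = 1/((-48*(-1/48) - 384) + 100) = 1/((1 - 384) + 100) = 1/(-383 + 100) = 1/(-283) = -1/283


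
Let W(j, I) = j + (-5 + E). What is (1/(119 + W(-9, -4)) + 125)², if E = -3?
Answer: 162588001/10404 ≈ 15627.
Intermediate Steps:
W(j, I) = -8 + j (W(j, I) = j + (-5 - 3) = j - 8 = -8 + j)
(1/(119 + W(-9, -4)) + 125)² = (1/(119 + (-8 - 9)) + 125)² = (1/(119 - 17) + 125)² = (1/102 + 125)² = (12751/102)² = 162588001/10404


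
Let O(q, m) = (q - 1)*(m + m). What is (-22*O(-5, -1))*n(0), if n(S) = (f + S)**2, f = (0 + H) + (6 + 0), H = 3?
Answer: -21384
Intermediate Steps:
f = 9 (f = (0 + 3) + (6 + 0) = 3 + 6 = 9)
O(q, m) = 2*m*(-1 + q) (O(q, m) = (-1 + q)*(2*m) = 2*m*(-1 + q))
n(S) = (9 + S)**2
(-22*O(-5, -1))*n(0) = (-44*(-1)*(-1 - 5))*(9 + 0)**2 = -44*(-1)*(-6)*9**2 = -22*12*81 = -264*81 = -21384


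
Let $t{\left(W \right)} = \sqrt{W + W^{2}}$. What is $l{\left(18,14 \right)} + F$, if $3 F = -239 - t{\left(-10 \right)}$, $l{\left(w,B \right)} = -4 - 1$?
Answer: $- \frac{254}{3} - \sqrt{10} \approx -87.829$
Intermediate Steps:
$l{\left(w,B \right)} = -5$ ($l{\left(w,B \right)} = -4 - 1 = -5$)
$F = - \frac{239}{3} - \sqrt{10}$ ($F = \frac{-239 - \sqrt{- 10 \left(1 - 10\right)}}{3} = \frac{-239 - \sqrt{\left(-10\right) \left(-9\right)}}{3} = \frac{-239 - \sqrt{90}}{3} = \frac{-239 - 3 \sqrt{10}}{3} = - \frac{239}{3} - \sqrt{10} \approx -82.829$)
$l{\left(18,14 \right)} + F = -5 - \left(\frac{239}{3} + \sqrt{10}\right) = - \frac{254}{3} - \sqrt{10}$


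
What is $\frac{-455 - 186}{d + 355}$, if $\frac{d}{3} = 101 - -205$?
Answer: $- \frac{641}{1273} \approx -0.50354$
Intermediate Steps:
$d = 918$ ($d = 3 \left(101 - -205\right) = 3 \left(101 + 205\right) = 3 \cdot 306 = 918$)
$\frac{-455 - 186}{d + 355} = \frac{-455 - 186}{918 + 355} = - \frac{641}{1273}$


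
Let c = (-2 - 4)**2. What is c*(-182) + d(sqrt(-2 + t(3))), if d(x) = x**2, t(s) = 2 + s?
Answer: -6549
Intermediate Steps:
c = 36 (c = (-6)**2 = 36)
c*(-182) + d(sqrt(-2 + t(3))) = 36*(-182) + (sqrt(-2 + (2 + 3)))**2 = -6552 + (sqrt(-2 + 5))**2 = -6552 + (sqrt(3))**2 = -6552 + 3 = -6549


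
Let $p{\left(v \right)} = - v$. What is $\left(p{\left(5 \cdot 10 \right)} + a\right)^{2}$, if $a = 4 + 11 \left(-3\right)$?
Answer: $6241$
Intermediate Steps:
$a = -29$ ($a = 4 - 33 = -29$)
$\left(p{\left(5 \cdot 10 \right)} + a\right)^{2} = \left(- 5 \cdot 10 - 29\right)^{2} = \left(\left(-1\right) 50 - 29\right)^{2} = \left(-50 - 29\right)^{2} = \left(-79\right)^{2} = 6241$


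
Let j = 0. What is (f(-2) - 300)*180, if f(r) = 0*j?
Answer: -54000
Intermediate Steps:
f(r) = 0 (f(r) = 0*0 = 0)
(f(-2) - 300)*180 = (0 - 300)*180 = -300*180 = -54000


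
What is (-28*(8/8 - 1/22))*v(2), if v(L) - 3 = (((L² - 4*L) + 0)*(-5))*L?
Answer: -12642/11 ≈ -1149.3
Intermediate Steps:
v(L) = 3 + L*(-5*L² + 20*L) (v(L) = 3 + (((L² - 4*L) + 0)*(-5))*L = 3 + ((L² - 4*L)*(-5))*L = 3 + (-5*L² + 20*L)*L = 3 + L*(-5*L² + 20*L))
(-28*(8/8 - 1/22))*v(2) = (-28*(8/8 - 1/22))*(3 - 5*2³ + 20*2²) = (-28*(8*(⅛) - 1*1/22))*(3 - 5*8 + 20*4) = (-28*(1 - 1/22))*(3 - 40 + 80) = -28*21/22*43 = -294/11*43 = -12642/11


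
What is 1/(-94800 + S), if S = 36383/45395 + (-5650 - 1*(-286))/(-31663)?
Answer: -1437341885/136258615204291 ≈ -1.0549e-5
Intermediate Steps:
S = 1395493709/1437341885 (S = 36383*(1/45395) + (-5650 + 286)*(-1/31663) = 36383/45395 - 5364*(-1/31663) = 36383/45395 + 5364/31663 = 1395493709/1437341885 ≈ 0.97089)
1/(-94800 + S) = 1/(-94800 + 1395493709/1437341885) = 1/(-136258615204291/1437341885) = -1437341885/136258615204291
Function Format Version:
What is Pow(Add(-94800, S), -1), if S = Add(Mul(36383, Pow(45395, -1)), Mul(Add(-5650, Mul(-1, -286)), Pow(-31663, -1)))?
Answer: Rational(-1437341885, 136258615204291) ≈ -1.0549e-5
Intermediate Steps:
S = Rational(1395493709, 1437341885) (S = Add(Mul(36383, Rational(1, 45395)), Mul(Add(-5650, 286), Rational(-1, 31663))) = Add(Rational(36383, 45395), Mul(-5364, Rational(-1, 31663))) = Add(Rational(36383, 45395), Rational(5364, 31663)) = Rational(1395493709, 1437341885) ≈ 0.97089)
Pow(Add(-94800, S), -1) = Pow(Add(-94800, Rational(1395493709, 1437341885)), -1) = Pow(Rational(-136258615204291, 1437341885), -1) = Rational(-1437341885, 136258615204291)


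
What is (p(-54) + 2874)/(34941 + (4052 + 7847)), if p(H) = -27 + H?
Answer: 2793/46840 ≈ 0.059629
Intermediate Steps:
(p(-54) + 2874)/(34941 + (4052 + 7847)) = ((-27 - 54) + 2874)/(34941 + (4052 + 7847)) = (-81 + 2874)/(34941 + 11899) = 2793/46840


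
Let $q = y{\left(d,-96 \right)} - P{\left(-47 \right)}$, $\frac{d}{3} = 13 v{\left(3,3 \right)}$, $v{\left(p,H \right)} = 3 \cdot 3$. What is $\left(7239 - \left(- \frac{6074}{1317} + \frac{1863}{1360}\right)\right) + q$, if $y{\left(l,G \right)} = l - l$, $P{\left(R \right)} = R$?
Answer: $\frac{13055907389}{1791120} \approx 7289.2$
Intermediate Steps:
$v{\left(p,H \right)} = 9$
$d = 351$ ($d = 3 \cdot 13 \cdot 9 = 3 \cdot 117 = 351$)
$y{\left(l,G \right)} = 0$
$q = 47$ ($q = 0 - -47 = 0 + 47 = 47$)
$\left(7239 - \left(- \frac{6074}{1317} + \frac{1863}{1360}\right)\right) + q = \left(7239 - \left(- \frac{6074}{1317} + \frac{1863}{1360}\right)\right) + 47 = \left(7239 - - \frac{5807069}{1791120}\right) + 47 = \left(7239 + \left(- \frac{1863}{1360} + \frac{6074}{1317}\right)\right) + 47 = \left(7239 + \frac{5807069}{1791120}\right) + 47 = \frac{12971724749}{1791120} + 47 = \frac{13055907389}{1791120}$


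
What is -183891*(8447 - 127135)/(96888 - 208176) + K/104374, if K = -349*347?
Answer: -94918516379819/483982238 ≈ -1.9612e+5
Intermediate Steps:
K = -121103
-183891*(8447 - 127135)/(96888 - 208176) + K/104374 = -183891*(8447 - 127135)/(96888 - 208176) - 121103/104374 = -183891/((-111288/(-118688))) - 121103*1/104374 = -183891/((-111288*(-1/118688))) - 121103/104374 = -183891/13911/14836 - 121103/104374 = -183891*14836/13911 - 121103/104374 = -909402292/4637 - 121103/104374 = -94918516379819/483982238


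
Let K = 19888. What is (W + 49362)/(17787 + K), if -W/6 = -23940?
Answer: 193002/37675 ≈ 5.1228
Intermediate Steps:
W = 143640 (W = -6*(-23940) = 143640)
(W + 49362)/(17787 + K) = (143640 + 49362)/(17787 + 19888) = 193002/37675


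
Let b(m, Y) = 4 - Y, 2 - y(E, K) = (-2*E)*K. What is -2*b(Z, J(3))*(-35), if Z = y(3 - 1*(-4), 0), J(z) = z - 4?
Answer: 350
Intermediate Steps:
J(z) = -4 + z
y(E, K) = 2 + 2*E*K (y(E, K) = 2 - (-2*E)*K = 2 - (-2)*E*K = 2 + 2*E*K)
Z = 2 (Z = 2 + 2*(3 - 1*(-4))*0 = 2 + 2*(3 + 4)*0 = 2 + 2*7*0 = 2 + 0 = 2)
-2*b(Z, J(3))*(-35) = -2*(4 - (-4 + 3))*(-35) = -2*(4 - 1*(-1))*(-35) = -2*(4 + 1)*(-35) = -2*5*(-35) = -10*(-35) = 350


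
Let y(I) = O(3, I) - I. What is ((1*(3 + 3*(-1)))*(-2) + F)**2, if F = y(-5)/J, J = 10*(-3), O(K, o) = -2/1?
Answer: 1/100 ≈ 0.010000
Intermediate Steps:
O(K, o) = -2 (O(K, o) = -2*1 = -2)
y(I) = -2 - I
J = -30
F = -1/10 (F = (-2 - 1*(-5))/(-30) = (-2 + 5)*(-1/30) = 3*(-1/30) = -1/10 ≈ -0.10000)
((1*(3 + 3*(-1)))*(-2) + F)**2 = ((1*(3 + 3*(-1)))*(-2) - 1/10)**2 = ((1*(3 - 3))*(-2) - 1/10)**2 = ((1*0)*(-2) - 1/10)**2 = (0*(-2) - 1/10)**2 = (0 - 1/10)**2 = (-1/10)**2 = 1/100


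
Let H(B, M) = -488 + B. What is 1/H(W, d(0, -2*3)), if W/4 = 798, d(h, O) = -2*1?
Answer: 1/2704 ≈ 0.00036982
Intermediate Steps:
d(h, O) = -2
W = 3192 (W = 4*798 = 3192)
1/H(W, d(0, -2*3)) = 1/(-488 + 3192) = 1/2704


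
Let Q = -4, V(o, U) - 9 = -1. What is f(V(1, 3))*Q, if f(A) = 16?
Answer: -64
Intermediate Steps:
V(o, U) = 8 (V(o, U) = 9 - 1 = 8)
f(V(1, 3))*Q = 16*(-4) = -64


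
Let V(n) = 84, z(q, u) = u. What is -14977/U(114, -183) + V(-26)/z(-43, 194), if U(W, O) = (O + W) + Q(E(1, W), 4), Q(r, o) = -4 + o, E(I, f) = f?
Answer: 1455667/6693 ≈ 217.49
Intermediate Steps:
U(W, O) = O + W (U(W, O) = (O + W) + (-4 + 4) = (O + W) + 0 = O + W)
-14977/U(114, -183) + V(-26)/z(-43, 194) = -14977/(-183 + 114) + 84/194 = -14977/(-69) + 84*(1/194) = -14977*(-1/69) + 42/97 = 14977/69 + 42/97 = 1455667/6693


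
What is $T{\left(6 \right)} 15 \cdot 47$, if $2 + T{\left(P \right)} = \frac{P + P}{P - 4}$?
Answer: $2820$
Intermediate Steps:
$T{\left(P \right)} = -2 + \frac{2 P}{-4 + P}$ ($T{\left(P \right)} = -2 + \frac{P + P}{P - 4} = -2 + \frac{2 P}{-4 + P}$)
$T{\left(6 \right)} 15 \cdot 47 = \frac{8}{-4 + 6} \cdot 15 \cdot 47 = \frac{8}{2} \cdot 15 \cdot 47 = 8 \cdot \frac{1}{2} \cdot 15 \cdot 47 = 4 \cdot 15 \cdot 47 = 60 \cdot 47 = 2820$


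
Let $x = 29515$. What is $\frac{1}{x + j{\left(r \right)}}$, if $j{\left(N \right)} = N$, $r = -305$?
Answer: $\frac{1}{29210} \approx 3.4235 \cdot 10^{-5}$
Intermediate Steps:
$\frac{1}{x + j{\left(r \right)}} = \frac{1}{29515 - 305} = \frac{1}{29210}$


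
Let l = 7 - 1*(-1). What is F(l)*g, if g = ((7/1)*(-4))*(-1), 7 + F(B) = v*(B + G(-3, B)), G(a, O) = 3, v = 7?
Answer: 1960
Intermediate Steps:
l = 8 (l = 7 + 1 = 8)
F(B) = 14 + 7*B (F(B) = -7 + 7*(B + 3) = -7 + 7*(3 + B) = -7 + (21 + 7*B) = 14 + 7*B)
g = 28 (g = ((7*1)*(-4))*(-1) = (7*(-4))*(-1) = -28*(-1) = 28)
F(l)*g = (14 + 7*8)*28 = (14 + 56)*28 = 70*28 = 1960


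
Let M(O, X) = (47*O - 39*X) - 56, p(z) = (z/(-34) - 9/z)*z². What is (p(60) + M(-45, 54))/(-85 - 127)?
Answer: 189889/3604 ≈ 52.688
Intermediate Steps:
p(z) = z²*(-9/z - z/34) (p(z) = (z*(-1/34) - 9/z)*z² = (-z/34 - 9/z)*z² = (-9/z - z/34)*z² = z²*(-9/z - z/34))
M(O, X) = -56 - 39*X + 47*O (M(O, X) = (-39*X + 47*O) - 56 = -56 - 39*X + 47*O)
(p(60) + M(-45, 54))/(-85 - 127) = (-1/34*60*(306 + 60²) + (-56 - 39*54 + 47*(-45)))/(-85 - 127) = (-1/34*60*(306 + 3600) + (-56 - 2106 - 2115))/(-212) = (-1/34*60*3906 - 4277)*(-1/212) = (-117180/17 - 4277)*(-1/212) = -189889/17*(-1/212) = 189889/3604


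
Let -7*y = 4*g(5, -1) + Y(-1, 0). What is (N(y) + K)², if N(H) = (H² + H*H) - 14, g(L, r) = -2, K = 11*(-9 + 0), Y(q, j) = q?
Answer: 28890625/2401 ≈ 12033.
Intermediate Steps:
K = -99 (K = 11*(-9) = -99)
y = 9/7 (y = -(4*(-2) - 1)/7 = -(-8 - 1)/7 = -⅐*(-9) = 9/7 ≈ 1.2857)
N(H) = -14 + 2*H² (N(H) = (H² + H²) - 14 = 2*H² - 14 = -14 + 2*H²)
(N(y) + K)² = ((-14 + 2*(9/7)²) - 99)² = ((-14 + 2*(81/49)) - 99)² = ((-14 + 162/49) - 99)² = (-524/49 - 99)² = (-5375/49)² = 28890625/2401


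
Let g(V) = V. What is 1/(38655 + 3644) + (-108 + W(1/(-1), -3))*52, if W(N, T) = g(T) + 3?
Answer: -237551183/42299 ≈ -5616.0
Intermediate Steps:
W(N, T) = 3 + T (W(N, T) = T + 3 = 3 + T)
1/(38655 + 3644) + (-108 + W(1/(-1), -3))*52 = 1/(38655 + 3644) + (-108 + (3 - 3))*52 = 1/42299 + (-108 + 0)*52 = 1/42299 - 108*52 = 1/42299 - 5616 = -237551183/42299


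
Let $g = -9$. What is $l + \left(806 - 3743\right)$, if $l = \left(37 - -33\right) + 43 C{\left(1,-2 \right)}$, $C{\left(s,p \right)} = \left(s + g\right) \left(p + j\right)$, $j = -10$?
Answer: $1261$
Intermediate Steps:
$C{\left(s,p \right)} = \left(-10 + p\right) \left(-9 + s\right)$ ($C{\left(s,p \right)} = \left(s - 9\right) \left(p - 10\right) = \left(-9 + s\right) \left(-10 + p\right) = \left(-10 + p\right) \left(-9 + s\right)$)
$l = 4198$ ($l = \left(37 - -33\right) + 43 \left(90 - 10 - -18 - 2\right) = \left(37 + 33\right) + 43 \left(90 - 10 + 18 - 2\right) = 70 + 43 \cdot 96 = 70 + 4128 = 4198$)
$l + \left(806 - 3743\right) = 4198 + \left(806 - 3743\right) = 4198 - 2937 = 1261$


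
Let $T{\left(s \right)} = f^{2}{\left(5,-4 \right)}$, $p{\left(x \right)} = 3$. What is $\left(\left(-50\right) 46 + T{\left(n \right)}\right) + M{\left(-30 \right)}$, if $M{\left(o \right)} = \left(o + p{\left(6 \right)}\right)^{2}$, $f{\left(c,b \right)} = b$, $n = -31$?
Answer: $-1555$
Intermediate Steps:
$T{\left(s \right)} = 16$ ($T{\left(s \right)} = \left(-4\right)^{2} = 16$)
$M{\left(o \right)} = \left(3 + o\right)^{2}$ ($M{\left(o \right)} = \left(o + 3\right)^{2} = \left(3 + o\right)^{2}$)
$\left(\left(-50\right) 46 + T{\left(n \right)}\right) + M{\left(-30 \right)} = \left(\left(-50\right) 46 + 16\right) + \left(3 - 30\right)^{2} = \left(-2300 + 16\right) + \left(-27\right)^{2} = -2284 + 729 = -1555$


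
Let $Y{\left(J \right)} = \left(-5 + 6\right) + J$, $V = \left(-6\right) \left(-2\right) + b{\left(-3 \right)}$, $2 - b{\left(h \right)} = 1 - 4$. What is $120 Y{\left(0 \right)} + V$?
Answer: $137$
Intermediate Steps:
$b{\left(h \right)} = 5$ ($b{\left(h \right)} = 2 - \left(1 - 4\right) = 2 - -3 = 2 + 3 = 5$)
$V = 17$ ($V = \left(-6\right) \left(-2\right) + 5 = 12 + 5 = 17$)
$Y{\left(J \right)} = 1 + J$
$120 Y{\left(0 \right)} + V = 120 \left(1 + 0\right) + 17 = 120 \cdot 1 + 17 = 120 + 17 = 137$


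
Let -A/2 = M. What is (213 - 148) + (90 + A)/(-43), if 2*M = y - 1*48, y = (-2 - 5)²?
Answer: 2706/43 ≈ 62.930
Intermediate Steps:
y = 49 (y = (-7)² = 49)
M = ½ (M = (49 - 1*48)/2 = (49 - 48)/2 = (½)*1 = ½ ≈ 0.50000)
A = -1 (A = -2*½ = -1)
(213 - 148) + (90 + A)/(-43) = (213 - 148) + (90 - 1)/(-43) = 65 + 89*(-1/43) = 65 - 89/43 = 2706/43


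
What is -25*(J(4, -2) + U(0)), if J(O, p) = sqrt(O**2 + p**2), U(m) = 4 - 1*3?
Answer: -25 - 50*sqrt(5) ≈ -136.80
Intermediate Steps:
U(m) = 1 (U(m) = 4 - 3 = 1)
-25*(J(4, -2) + U(0)) = -25*(sqrt(4**2 + (-2)**2) + 1) = -25*(sqrt(16 + 4) + 1) = -25*(sqrt(20) + 1) = -25*(2*sqrt(5) + 1) = -25*(1 + 2*sqrt(5)) = -25 - 50*sqrt(5)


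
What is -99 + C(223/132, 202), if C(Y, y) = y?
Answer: 103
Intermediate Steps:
-99 + C(223/132, 202) = -99 + 202 = 103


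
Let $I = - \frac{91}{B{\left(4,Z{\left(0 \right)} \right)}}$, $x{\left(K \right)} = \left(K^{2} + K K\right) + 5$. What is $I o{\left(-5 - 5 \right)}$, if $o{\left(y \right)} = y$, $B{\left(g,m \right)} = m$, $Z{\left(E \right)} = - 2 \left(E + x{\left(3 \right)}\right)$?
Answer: $- \frac{455}{23} \approx -19.783$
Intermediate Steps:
$x{\left(K \right)} = 5 + 2 K^{2}$ ($x{\left(K \right)} = \left(K^{2} + K^{2}\right) + 5 = 2 K^{2} + 5 = 5 + 2 K^{2}$)
$Z{\left(E \right)} = -46 - 2 E$ ($Z{\left(E \right)} = - 2 \left(E + \left(5 + 2 \cdot 3^{2}\right)\right) = - 2 \left(E + \left(5 + 2 \cdot 9\right)\right) = - 2 \left(E + \left(5 + 18\right)\right) = - 2 \left(E + 23\right) = - 2 \left(23 + E\right) = -46 - 2 E$)
$I = \frac{91}{46}$ ($I = - \frac{91}{-46 - 0} = - \frac{91}{-46 + 0} = - \frac{91}{-46} = \left(-91\right) \left(- \frac{1}{46}\right) = \frac{91}{46} \approx 1.9783$)
$I o{\left(-5 - 5 \right)} = \frac{91 \left(-5 - 5\right)}{46} = \frac{91}{46} \left(-10\right) = - \frac{455}{23}$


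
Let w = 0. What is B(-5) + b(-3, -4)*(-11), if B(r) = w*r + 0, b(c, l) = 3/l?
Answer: 33/4 ≈ 8.2500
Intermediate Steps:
B(r) = 0 (B(r) = 0*r + 0 = 0 + 0 = 0)
B(-5) + b(-3, -4)*(-11) = 0 + (3/(-4))*(-11) = 0 + (3*(-1/4))*(-11) = 0 - 3/4*(-11) = 0 + 33/4 = 33/4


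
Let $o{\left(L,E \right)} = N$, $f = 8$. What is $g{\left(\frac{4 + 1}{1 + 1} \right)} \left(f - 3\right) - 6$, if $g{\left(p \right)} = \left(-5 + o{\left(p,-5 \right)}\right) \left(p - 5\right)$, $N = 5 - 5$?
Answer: $\frac{113}{2} \approx 56.5$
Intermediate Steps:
$N = 0$ ($N = 5 - 5 = 0$)
$o{\left(L,E \right)} = 0$
$g{\left(p \right)} = 25 - 5 p$ ($g{\left(p \right)} = \left(-5 + 0\right) \left(p - 5\right) = - 5 \left(-5 + p\right) = 25 - 5 p$)
$g{\left(\frac{4 + 1}{1 + 1} \right)} \left(f - 3\right) - 6 = \left(25 - 5 \frac{4 + 1}{1 + 1}\right) \left(8 - 3\right) - 6 = \left(25 - 5 \cdot \frac{5}{2}\right) \left(8 - 3\right) - 6 = \left(25 - 5 \cdot 5 \cdot \frac{1}{2}\right) 5 - 6 = \left(25 - \frac{25}{2}\right) 5 - 6 = \frac{25}{2} \cdot 5 - 6 = \frac{125}{2} - 6 = \frac{113}{2}$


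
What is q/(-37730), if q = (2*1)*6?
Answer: -6/18865 ≈ -0.00031805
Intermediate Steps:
q = 12 (q = 2*6 = 12)
q/(-37730) = 12/(-37730) = 12*(-1/37730) = -6/18865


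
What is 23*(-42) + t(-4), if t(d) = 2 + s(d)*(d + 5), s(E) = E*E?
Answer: -948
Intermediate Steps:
s(E) = E²
t(d) = 2 + d²*(5 + d) (t(d) = 2 + d²*(d + 5) = 2 + d²*(5 + d))
23*(-42) + t(-4) = 23*(-42) + (2 + (-4)³ + 5*(-4)²) = -966 + (2 - 64 + 5*16) = -966 + (2 - 64 + 80) = -966 + 18 = -948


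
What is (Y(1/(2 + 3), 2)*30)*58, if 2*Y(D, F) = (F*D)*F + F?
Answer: 2436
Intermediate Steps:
Y(D, F) = F/2 + D*F²/2 (Y(D, F) = ((F*D)*F + F)/2 = ((D*F)*F + F)/2 = (D*F² + F)/2 = (F + D*F²)/2 = F/2 + D*F²/2)
(Y(1/(2 + 3), 2)*30)*58 = (((½)*2*(1 + 2/(2 + 3)))*30)*58 = (((½)*2*(1 + 2/5))*30)*58 = (((½)*2*(1 + (⅕)*2))*30)*58 = (((½)*2*(1 + ⅖))*30)*58 = (((½)*2*(7/5))*30)*58 = ((7/5)*30)*58 = 42*58 = 2436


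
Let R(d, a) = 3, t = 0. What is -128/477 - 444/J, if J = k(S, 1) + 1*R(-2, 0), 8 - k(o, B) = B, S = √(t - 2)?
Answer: -106534/2385 ≈ -44.668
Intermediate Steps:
S = I*√2 (S = √(0 - 2) = √(-2) = I*√2 ≈ 1.4142*I)
k(o, B) = 8 - B
J = 10 (J = (8 - 1*1) + 1*3 = (8 - 1) + 3 = 7 + 3 = 10)
-128/477 - 444/J = -128/477 - 444/10 = -128*1/477 - 444*⅒ = -128/477 - 222/5 = -106534/2385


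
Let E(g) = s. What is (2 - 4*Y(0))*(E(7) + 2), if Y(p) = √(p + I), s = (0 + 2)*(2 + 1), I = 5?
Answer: 16 - 32*√5 ≈ -55.554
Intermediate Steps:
s = 6 (s = 2*3 = 6)
Y(p) = √(5 + p) (Y(p) = √(p + 5) = √(5 + p))
E(g) = 6
(2 - 4*Y(0))*(E(7) + 2) = (2 - 4*√(5 + 0))*(6 + 2) = (2 - 4*√5)*8 = 16 - 32*√5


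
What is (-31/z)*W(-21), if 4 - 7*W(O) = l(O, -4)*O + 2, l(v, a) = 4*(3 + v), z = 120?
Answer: 4681/84 ≈ 55.726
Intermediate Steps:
l(v, a) = 12 + 4*v
W(O) = 2/7 - O*(12 + 4*O)/7 (W(O) = 4/7 - ((12 + 4*O)*O + 2)/7 = 4/7 - (O*(12 + 4*O) + 2)/7 = 4/7 - (2 + O*(12 + 4*O))/7 = 4/7 + (-2/7 - O*(12 + 4*O)/7) = 2/7 - O*(12 + 4*O)/7)
(-31/z)*W(-21) = (-31/120)*(2/7 - 4/7*(-21)*(3 - 21)) = (-31*1/120)*(2/7 - 4/7*(-21)*(-18)) = -31*(2/7 - 216)/120 = -31/120*(-1510/7) = 4681/84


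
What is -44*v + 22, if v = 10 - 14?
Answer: 198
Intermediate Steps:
v = -4
-44*v + 22 = -44*(-4) + 22 = 176 + 22 = 198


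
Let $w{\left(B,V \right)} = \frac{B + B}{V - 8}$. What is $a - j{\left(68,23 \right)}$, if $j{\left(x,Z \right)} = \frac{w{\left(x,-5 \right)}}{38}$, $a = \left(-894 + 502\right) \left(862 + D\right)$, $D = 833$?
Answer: $- \frac{164116612}{247} \approx -6.6444 \cdot 10^{5}$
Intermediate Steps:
$a = -664440$ ($a = \left(-894 + 502\right) \left(862 + 833\right) = \left(-392\right) 1695 = -664440$)
$w{\left(B,V \right)} = \frac{2 B}{-8 + V}$
$j{\left(x,Z \right)} = - \frac{x}{247}$ ($j{\left(x,Z \right)} = \frac{2 x \frac{1}{-8 - 5}}{38} = \frac{2 x}{-13} \cdot \frac{1}{38} = 2 x \left(- \frac{1}{13}\right) \frac{1}{38} = - \frac{2 x}{13} \cdot \frac{1}{38} = - \frac{x}{247}$)
$a - j{\left(68,23 \right)} = -664440 - \left(- \frac{1}{247}\right) 68 = -664440 - - \frac{68}{247} = -664440 + \frac{68}{247} = - \frac{164116612}{247}$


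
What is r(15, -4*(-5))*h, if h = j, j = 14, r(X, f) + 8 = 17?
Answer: 126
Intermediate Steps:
r(X, f) = 9 (r(X, f) = -8 + 17 = 9)
h = 14
r(15, -4*(-5))*h = 9*14 = 126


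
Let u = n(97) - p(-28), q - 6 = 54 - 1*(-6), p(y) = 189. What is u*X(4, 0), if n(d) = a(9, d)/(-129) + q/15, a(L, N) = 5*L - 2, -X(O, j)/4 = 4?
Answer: 44384/15 ≈ 2958.9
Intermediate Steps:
q = 66 (q = 6 + (54 - 1*(-6)) = 6 + (54 + 6) = 6 + 60 = 66)
X(O, j) = -16 (X(O, j) = -4*4 = -16)
a(L, N) = -2 + 5*L
n(d) = 61/15 (n(d) = (-2 + 5*9)/(-129) + 66/15 = (-2 + 45)*(-1/129) + 66*(1/15) = 43*(-1/129) + 22/5 = -⅓ + 22/5 = 61/15)
u = -2774/15 (u = 61/15 - 1*189 = 61/15 - 189 = -2774/15 ≈ -184.93)
u*X(4, 0) = -2774/15*(-16) = 44384/15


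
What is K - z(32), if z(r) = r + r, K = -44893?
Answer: -44957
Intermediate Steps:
z(r) = 2*r
K - z(32) = -44893 - 2*32 = -44893 - 1*64 = -44893 - 64 = -44957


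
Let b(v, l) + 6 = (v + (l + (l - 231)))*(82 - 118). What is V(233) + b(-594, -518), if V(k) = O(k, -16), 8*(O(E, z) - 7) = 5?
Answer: 535981/8 ≈ 66998.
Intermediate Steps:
O(E, z) = 61/8 (O(E, z) = 7 + (1/8)*5 = 7 + 5/8 = 61/8)
V(k) = 61/8
b(v, l) = 8310 - 72*l - 36*v (b(v, l) = -6 + (v + (l + (l - 231)))*(82 - 118) = -6 + (v + (l + (-231 + l)))*(-36) = -6 + (v + (-231 + 2*l))*(-36) = -6 + (-231 + v + 2*l)*(-36) = -6 + (8316 - 72*l - 36*v) = 8310 - 72*l - 36*v)
V(233) + b(-594, -518) = 61/8 + (8310 - 72*(-518) - 36*(-594)) = 61/8 + (8310 + 37296 + 21384) = 61/8 + 66990 = 535981/8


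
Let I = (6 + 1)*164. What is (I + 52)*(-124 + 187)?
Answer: 75600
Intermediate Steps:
I = 1148 (I = 7*164 = 1148)
(I + 52)*(-124 + 187) = (1148 + 52)*(-124 + 187) = 1200*63 = 75600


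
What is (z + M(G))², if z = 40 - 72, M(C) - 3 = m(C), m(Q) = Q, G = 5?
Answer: 576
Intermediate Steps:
M(C) = 3 + C
z = -32
(z + M(G))² = (-32 + (3 + 5))² = (-32 + 8)² = (-24)² = 576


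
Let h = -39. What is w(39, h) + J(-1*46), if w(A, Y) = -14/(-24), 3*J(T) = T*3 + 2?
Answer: -179/4 ≈ -44.750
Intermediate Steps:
J(T) = ⅔ + T (J(T) = (T*3 + 2)/3 = (3*T + 2)/3 = (2 + 3*T)/3 = ⅔ + T)
w(A, Y) = 7/12 (w(A, Y) = -14*(-1/24) = 7/12)
w(39, h) + J(-1*46) = 7/12 + (⅔ - 1*46) = 7/12 + (⅔ - 46) = 7/12 - 136/3 = -179/4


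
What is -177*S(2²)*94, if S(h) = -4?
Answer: 66552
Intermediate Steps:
-177*S(2²)*94 = -177*(-4)*94 = 708*94 = 66552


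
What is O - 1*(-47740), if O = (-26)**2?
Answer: 48416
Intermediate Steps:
O = 676
O - 1*(-47740) = 676 - 1*(-47740) = 676 + 47740 = 48416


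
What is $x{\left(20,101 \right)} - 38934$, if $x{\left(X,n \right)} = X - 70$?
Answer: $-38984$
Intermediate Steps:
$x{\left(X,n \right)} = -70 + X$ ($x{\left(X,n \right)} = X - 70 = -70 + X$)
$x{\left(20,101 \right)} - 38934 = \left(-70 + 20\right) - 38934 = -50 - 38934 = -38984$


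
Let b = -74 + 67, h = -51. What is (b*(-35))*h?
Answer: -12495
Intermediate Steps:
b = -7
(b*(-35))*h = -7*(-35)*(-51) = 245*(-51) = -12495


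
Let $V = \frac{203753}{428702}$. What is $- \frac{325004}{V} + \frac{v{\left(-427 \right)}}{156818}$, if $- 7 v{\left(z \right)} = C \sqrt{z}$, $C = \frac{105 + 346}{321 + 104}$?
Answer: $- \frac{139329864808}{203753} - \frac{451 i \sqrt{427}}{466533550} \approx -6.8382 \cdot 10^{5} - 1.9976 \cdot 10^{-5} i$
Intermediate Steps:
$C = \frac{451}{425} \approx 1.0612$
$v{\left(z \right)} = - \frac{451 \sqrt{z}}{2975}$ ($v{\left(z \right)} = - \frac{\frac{451}{425} \sqrt{z}}{7} = - \frac{451 \sqrt{z}}{2975}$)
$V = \frac{203753}{428702}$ ($V = 203753 \cdot \frac{1}{428702} = \frac{203753}{428702} \approx 0.47528$)
$- \frac{325004}{V} + \frac{v{\left(-427 \right)}}{156818} = - \frac{325004}{\frac{203753}{428702}} + \frac{\left(- \frac{451}{2975}\right) \sqrt{-427}}{156818} = \left(-325004\right) \frac{428702}{203753} + - \frac{451 i \sqrt{427}}{2975} \cdot \frac{1}{156818} = - \frac{139329864808}{203753} + - \frac{451 i \sqrt{427}}{2975} \cdot \frac{1}{156818} = - \frac{139329864808}{203753} - \frac{451 i \sqrt{427}}{466533550}$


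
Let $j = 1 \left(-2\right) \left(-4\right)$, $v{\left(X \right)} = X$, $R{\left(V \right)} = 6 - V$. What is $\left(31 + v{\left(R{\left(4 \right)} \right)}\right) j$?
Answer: $264$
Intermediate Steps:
$j = 8$ ($j = \left(-2\right) \left(-4\right) = 8$)
$\left(31 + v{\left(R{\left(4 \right)} \right)}\right) j = \left(31 + \left(6 - 4\right)\right) 8 = \left(31 + 2\right) 8 = 33 \cdot 8 = 264$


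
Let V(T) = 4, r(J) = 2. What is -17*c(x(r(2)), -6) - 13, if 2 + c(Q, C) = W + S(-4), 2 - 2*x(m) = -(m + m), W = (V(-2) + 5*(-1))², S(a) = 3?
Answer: -47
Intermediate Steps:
W = 1 (W = (4 + 5*(-1))² = (4 - 5)² = (-1)² = 1)
x(m) = 1 + m (x(m) = 1 - (-1)*(m + m)/2 = 1 - (-1)*2*m/2 = 1 - (-1)*m = 1 + m)
c(Q, C) = 2 (c(Q, C) = -2 + (1 + 3) = -2 + 4 = 2)
-17*c(x(r(2)), -6) - 13 = -17*2 - 13 = -34 - 13 = -47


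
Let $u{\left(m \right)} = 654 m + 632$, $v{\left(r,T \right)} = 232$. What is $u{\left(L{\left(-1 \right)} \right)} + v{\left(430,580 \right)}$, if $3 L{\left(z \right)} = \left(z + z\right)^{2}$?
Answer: $1736$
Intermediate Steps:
$L{\left(z \right)} = \frac{4 z^{2}}{3}$ ($L{\left(z \right)} = \frac{\left(z + z\right)^{2}}{3} = \frac{\left(2 z\right)^{2}}{3} = \frac{4 z^{2}}{3}$)
$u{\left(m \right)} = 632 + 654 m$
$u{\left(L{\left(-1 \right)} \right)} + v{\left(430,580 \right)} = \left(632 + 654 \frac{4 \left(-1\right)^{2}}{3}\right) + 232 = \left(632 + 654 \cdot \frac{4}{3} \cdot 1\right) + 232 = \left(632 + 654 \cdot \frac{4}{3}\right) + 232 = \left(632 + 872\right) + 232 = 1504 + 232 = 1736$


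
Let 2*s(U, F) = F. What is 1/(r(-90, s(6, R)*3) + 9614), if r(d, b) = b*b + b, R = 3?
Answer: 4/38555 ≈ 0.00010375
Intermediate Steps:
s(U, F) = F/2
r(d, b) = b + b**2 (r(d, b) = b**2 + b = b + b**2)
1/(r(-90, s(6, R)*3) + 9614) = 1/((((1/2)*3)*3)*(1 + ((1/2)*3)*3) + 9614) = 1/(((3/2)*3)*(1 + (3/2)*3) + 9614) = 1/(9*(1 + 9/2)/2 + 9614) = 1/((9/2)*(11/2) + 9614) = 1/(99/4 + 9614) = 1/(38555/4) = 4/38555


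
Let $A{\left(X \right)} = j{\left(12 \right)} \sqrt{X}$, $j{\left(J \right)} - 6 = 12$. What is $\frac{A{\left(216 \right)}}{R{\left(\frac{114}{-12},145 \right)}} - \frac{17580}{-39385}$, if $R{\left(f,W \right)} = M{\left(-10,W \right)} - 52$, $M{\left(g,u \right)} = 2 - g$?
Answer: $\frac{3516}{7877} - \frac{27 \sqrt{6}}{10} \approx -6.1673$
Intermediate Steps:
$j{\left(J \right)} = 18$ ($j{\left(J \right)} = 6 + 12 = 18$)
$R{\left(f,W \right)} = -40$ ($R{\left(f,W \right)} = \left(2 - -10\right) - 52 = \left(2 + 10\right) - 52 = 12 - 52 = -40$)
$A{\left(X \right)} = 18 \sqrt{X}$
$\frac{A{\left(216 \right)}}{R{\left(\frac{114}{-12},145 \right)}} - \frac{17580}{-39385} = \frac{18 \sqrt{216}}{-40} - \frac{17580}{-39385} = 18 \cdot 6 \sqrt{6} \left(- \frac{1}{40}\right) - - \frac{3516}{7877} = 108 \sqrt{6} \left(- \frac{1}{40}\right) + \frac{3516}{7877} = - \frac{27 \sqrt{6}}{10} + \frac{3516}{7877} = \frac{3516}{7877} - \frac{27 \sqrt{6}}{10}$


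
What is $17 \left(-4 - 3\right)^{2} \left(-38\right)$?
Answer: $-31654$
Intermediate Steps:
$17 \left(-4 - 3\right)^{2} \left(-38\right) = 17 \left(-7\right)^{2} \left(-38\right) = 17 \cdot 49 \left(-38\right) = 833 \left(-38\right) = -31654$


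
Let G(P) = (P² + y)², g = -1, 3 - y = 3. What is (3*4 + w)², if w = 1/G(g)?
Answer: 169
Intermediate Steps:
y = 0 (y = 3 - 1*3 = 3 - 3 = 0)
G(P) = P⁴ (G(P) = (P² + 0)² = (P²)² = P⁴)
w = 1 (w = 1/((-1)⁴) = 1/1 = 1)
(3*4 + w)² = (3*4 + 1)² = (12 + 1)² = 13² = 169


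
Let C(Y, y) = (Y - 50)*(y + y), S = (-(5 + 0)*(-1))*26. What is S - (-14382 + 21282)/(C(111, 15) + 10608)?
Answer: 268340/2073 ≈ 129.45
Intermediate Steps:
S = 130 (S = (-1*5*(-1))*26 = -5*(-1)*26 = 5*26 = 130)
C(Y, y) = 2*y*(-50 + Y) (C(Y, y) = (-50 + Y)*(2*y) = 2*y*(-50 + Y))
S - (-14382 + 21282)/(C(111, 15) + 10608) = 130 - (-14382 + 21282)/(2*15*(-50 + 111) + 10608) = 130 - 6900/(2*15*61 + 10608) = 130 - 6900/(1830 + 10608) = 130 - 6900/12438 = 130 - 1*1150/2073 = 130 - 1150/2073 = 268340/2073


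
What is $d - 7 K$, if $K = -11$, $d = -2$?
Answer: $75$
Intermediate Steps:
$d - 7 K = -2 - -77 = -2 + 77 = 75$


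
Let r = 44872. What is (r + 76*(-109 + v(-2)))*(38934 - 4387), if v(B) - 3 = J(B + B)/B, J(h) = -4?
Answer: 1277133496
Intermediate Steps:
v(B) = 3 - 4/B
(r + 76*(-109 + v(-2)))*(38934 - 4387) = (44872 + 76*(-109 + (3 - 4/(-2))))*(38934 - 4387) = (44872 + 76*(-109 + (3 - 4*(-½))))*34547 = (44872 + 76*(-109 + (3 + 2)))*34547 = (44872 + 76*(-109 + 5))*34547 = (44872 + 76*(-104))*34547 = (44872 - 7904)*34547 = 36968*34547 = 1277133496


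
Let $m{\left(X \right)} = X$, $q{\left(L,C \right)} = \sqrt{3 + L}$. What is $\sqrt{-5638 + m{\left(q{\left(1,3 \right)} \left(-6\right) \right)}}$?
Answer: $5 i \sqrt{226} \approx 75.167 i$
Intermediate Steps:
$\sqrt{-5638 + m{\left(q{\left(1,3 \right)} \left(-6\right) \right)}} = \sqrt{-5638 + \sqrt{3 + 1} \left(-6\right)} = \sqrt{-5638 + \sqrt{4} \left(-6\right)} = \sqrt{-5638 + 2 \left(-6\right)} = \sqrt{-5638 - 12} = \sqrt{-5650} = 5 i \sqrt{226}$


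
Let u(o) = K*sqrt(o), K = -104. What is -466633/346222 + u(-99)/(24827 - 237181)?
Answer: -27449/20366 + 156*I*sqrt(11)/106177 ≈ -1.3478 + 0.0048729*I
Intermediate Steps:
u(o) = -104*sqrt(o)
-466633/346222 + u(-99)/(24827 - 237181) = -466633/346222 + (-312*I*sqrt(11))/(24827 - 237181) = -466633*1/346222 - 312*I*sqrt(11)/(-212354) = -27449/20366 - 312*I*sqrt(11)*(-1/212354) = -27449/20366 + 156*I*sqrt(11)/106177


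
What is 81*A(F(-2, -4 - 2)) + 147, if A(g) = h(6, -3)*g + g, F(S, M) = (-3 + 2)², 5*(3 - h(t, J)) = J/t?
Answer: 4791/10 ≈ 479.10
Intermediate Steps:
h(t, J) = 3 - J/(5*t)
F(S, M) = 1 (F(S, M) = (-1)² = 1)
A(g) = 41*g/10 (A(g) = (3 - ⅕*(-3)/6)*g + g = (3 - ⅕*(-3)*⅙)*g + g = (3 + ⅒)*g + g = 31*g/10 + g = 41*g/10)
81*A(F(-2, -4 - 2)) + 147 = 81*((41/10)*1) + 147 = 81*(41/10) + 147 = 3321/10 + 147 = 4791/10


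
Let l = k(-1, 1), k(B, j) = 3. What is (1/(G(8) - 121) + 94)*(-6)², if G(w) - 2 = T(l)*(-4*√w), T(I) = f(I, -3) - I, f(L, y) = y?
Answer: 32323068/9553 - 1728*√2/9553 ≈ 3383.3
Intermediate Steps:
l = 3
T(I) = -3 - I
G(w) = 2 + 24*√w (G(w) = 2 + (-3 - 1*3)*(-4*√w) = 2 + (-3 - 3)*(-4*√w) = 2 - (-24)*√w = 2 + 24*√w)
(1/(G(8) - 121) + 94)*(-6)² = (1/((2 + 24*√8) - 121) + 94)*(-6)² = (1/((2 + 24*(2*√2)) - 121) + 94)*36 = (1/((2 + 48*√2) - 121) + 94)*36 = (1/(-119 + 48*√2) + 94)*36 = (94 + 1/(-119 + 48*√2))*36 = 3384 + 36/(-119 + 48*√2)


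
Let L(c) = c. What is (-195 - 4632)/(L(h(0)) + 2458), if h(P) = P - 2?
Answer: -4827/2456 ≈ -1.9654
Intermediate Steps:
h(P) = -2 + P
(-195 - 4632)/(L(h(0)) + 2458) = (-195 - 4632)/((-2 + 0) + 2458) = -4827/(-2 + 2458) = -4827/2456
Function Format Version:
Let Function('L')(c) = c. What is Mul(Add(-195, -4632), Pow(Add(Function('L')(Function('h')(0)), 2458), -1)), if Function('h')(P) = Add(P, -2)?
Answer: Rational(-4827, 2456) ≈ -1.9654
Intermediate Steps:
Function('h')(P) = Add(-2, P)
Mul(Add(-195, -4632), Pow(Add(Function('L')(Function('h')(0)), 2458), -1)) = Mul(Add(-195, -4632), Pow(Add(Add(-2, 0), 2458), -1)) = Mul(-4827, Pow(Add(-2, 2458), -1)) = Mul(-4827, Pow(2456, -1)) = Mul(-4827, Rational(1, 2456)) = Rational(-4827, 2456)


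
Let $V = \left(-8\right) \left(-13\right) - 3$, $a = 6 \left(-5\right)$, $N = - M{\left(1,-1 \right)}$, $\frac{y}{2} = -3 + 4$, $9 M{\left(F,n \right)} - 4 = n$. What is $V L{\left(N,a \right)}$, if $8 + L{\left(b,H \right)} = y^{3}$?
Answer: $0$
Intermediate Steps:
$M{\left(F,n \right)} = \frac{4}{9} + \frac{n}{9}$
$y = 2$ ($y = 2 \left(-3 + 4\right) = 2 \cdot 1 = 2$)
$N = - \frac{1}{3}$ ($N = - (\frac{4}{9} + \frac{1}{9} \left(-1\right)) = - (\frac{4}{9} - \frac{1}{9}) = \left(-1\right) \frac{1}{3} = - \frac{1}{3} \approx -0.33333$)
$a = -30$
$V = 101$ ($V = 104 - 3 = 101$)
$L{\left(b,H \right)} = 0$ ($L{\left(b,H \right)} = -8 + 2^{3} = -8 + 8 = 0$)
$V L{\left(N,a \right)} = 101 \cdot 0 = 0$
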